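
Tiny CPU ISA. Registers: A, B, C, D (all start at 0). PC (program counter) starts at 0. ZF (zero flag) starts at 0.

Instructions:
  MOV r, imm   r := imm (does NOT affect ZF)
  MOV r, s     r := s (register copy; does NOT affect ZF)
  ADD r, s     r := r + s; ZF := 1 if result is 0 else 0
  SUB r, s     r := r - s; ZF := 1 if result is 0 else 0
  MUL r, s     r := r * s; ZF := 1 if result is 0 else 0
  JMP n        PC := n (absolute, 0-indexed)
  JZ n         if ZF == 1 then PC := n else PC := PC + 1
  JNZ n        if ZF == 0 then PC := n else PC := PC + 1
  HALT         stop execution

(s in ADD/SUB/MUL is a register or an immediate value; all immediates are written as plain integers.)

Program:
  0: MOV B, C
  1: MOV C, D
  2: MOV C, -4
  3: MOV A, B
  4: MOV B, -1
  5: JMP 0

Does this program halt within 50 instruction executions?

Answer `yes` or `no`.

Step 1: PC=0 exec 'MOV B, C'. After: A=0 B=0 C=0 D=0 ZF=0 PC=1
Step 2: PC=1 exec 'MOV C, D'. After: A=0 B=0 C=0 D=0 ZF=0 PC=2
Step 3: PC=2 exec 'MOV C, -4'. After: A=0 B=0 C=-4 D=0 ZF=0 PC=3
Step 4: PC=3 exec 'MOV A, B'. After: A=0 B=0 C=-4 D=0 ZF=0 PC=4
Step 5: PC=4 exec 'MOV B, -1'. After: A=0 B=-1 C=-4 D=0 ZF=0 PC=5
Step 6: PC=5 exec 'JMP 0'. After: A=0 B=-1 C=-4 D=0 ZF=0 PC=0
Step 7: PC=0 exec 'MOV B, C'. After: A=0 B=-4 C=-4 D=0 ZF=0 PC=1
Step 8: PC=1 exec 'MOV C, D'. After: A=0 B=-4 C=0 D=0 ZF=0 PC=2
Step 9: PC=2 exec 'MOV C, -4'. After: A=0 B=-4 C=-4 D=0 ZF=0 PC=3
Step 10: PC=3 exec 'MOV A, B'. After: A=-4 B=-4 C=-4 D=0 ZF=0 PC=4
Step 11: PC=4 exec 'MOV B, -1'. After: A=-4 B=-1 C=-4 D=0 ZF=0 PC=5
Step 12: PC=5 exec 'JMP 0'. After: A=-4 B=-1 C=-4 D=0 ZF=0 PC=0
Step 13: PC=0 exec 'MOV B, C'. After: A=-4 B=-4 C=-4 D=0 ZF=0 PC=1
Step 14: PC=1 exec 'MOV C, D'. After: A=-4 B=-4 C=0 D=0 ZF=0 PC=2
Step 15: PC=2 exec 'MOV C, -4'. After: A=-4 B=-4 C=-4 D=0 ZF=0 PC=3
Step 16: PC=3 exec 'MOV A, B'. After: A=-4 B=-4 C=-4 D=0 ZF=0 PC=4
State after step 16 equals state after step 10: the program is in a cycle of length 6 and will never halt.

Answer: no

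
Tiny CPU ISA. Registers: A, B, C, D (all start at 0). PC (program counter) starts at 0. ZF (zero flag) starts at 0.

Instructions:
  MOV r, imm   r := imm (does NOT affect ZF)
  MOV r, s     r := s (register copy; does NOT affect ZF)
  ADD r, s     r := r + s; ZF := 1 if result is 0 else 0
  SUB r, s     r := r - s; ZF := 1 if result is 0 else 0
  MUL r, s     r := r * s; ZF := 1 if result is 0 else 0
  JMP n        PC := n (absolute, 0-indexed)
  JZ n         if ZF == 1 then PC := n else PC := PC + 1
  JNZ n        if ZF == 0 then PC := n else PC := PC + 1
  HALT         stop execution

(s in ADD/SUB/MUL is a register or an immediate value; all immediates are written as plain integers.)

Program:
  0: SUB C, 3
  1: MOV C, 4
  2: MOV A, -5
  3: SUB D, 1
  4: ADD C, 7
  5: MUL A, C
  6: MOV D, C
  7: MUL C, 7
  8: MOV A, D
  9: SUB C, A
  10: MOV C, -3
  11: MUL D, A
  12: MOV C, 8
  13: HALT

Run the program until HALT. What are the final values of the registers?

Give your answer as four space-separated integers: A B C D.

Answer: 11 0 8 121

Derivation:
Step 1: PC=0 exec 'SUB C, 3'. After: A=0 B=0 C=-3 D=0 ZF=0 PC=1
Step 2: PC=1 exec 'MOV C, 4'. After: A=0 B=0 C=4 D=0 ZF=0 PC=2
Step 3: PC=2 exec 'MOV A, -5'. After: A=-5 B=0 C=4 D=0 ZF=0 PC=3
Step 4: PC=3 exec 'SUB D, 1'. After: A=-5 B=0 C=4 D=-1 ZF=0 PC=4
Step 5: PC=4 exec 'ADD C, 7'. After: A=-5 B=0 C=11 D=-1 ZF=0 PC=5
Step 6: PC=5 exec 'MUL A, C'. After: A=-55 B=0 C=11 D=-1 ZF=0 PC=6
Step 7: PC=6 exec 'MOV D, C'. After: A=-55 B=0 C=11 D=11 ZF=0 PC=7
Step 8: PC=7 exec 'MUL C, 7'. After: A=-55 B=0 C=77 D=11 ZF=0 PC=8
Step 9: PC=8 exec 'MOV A, D'. After: A=11 B=0 C=77 D=11 ZF=0 PC=9
Step 10: PC=9 exec 'SUB C, A'. After: A=11 B=0 C=66 D=11 ZF=0 PC=10
Step 11: PC=10 exec 'MOV C, -3'. After: A=11 B=0 C=-3 D=11 ZF=0 PC=11
Step 12: PC=11 exec 'MUL D, A'. After: A=11 B=0 C=-3 D=121 ZF=0 PC=12
Step 13: PC=12 exec 'MOV C, 8'. After: A=11 B=0 C=8 D=121 ZF=0 PC=13
Step 14: PC=13 exec 'HALT'. After: A=11 B=0 C=8 D=121 ZF=0 PC=13 HALTED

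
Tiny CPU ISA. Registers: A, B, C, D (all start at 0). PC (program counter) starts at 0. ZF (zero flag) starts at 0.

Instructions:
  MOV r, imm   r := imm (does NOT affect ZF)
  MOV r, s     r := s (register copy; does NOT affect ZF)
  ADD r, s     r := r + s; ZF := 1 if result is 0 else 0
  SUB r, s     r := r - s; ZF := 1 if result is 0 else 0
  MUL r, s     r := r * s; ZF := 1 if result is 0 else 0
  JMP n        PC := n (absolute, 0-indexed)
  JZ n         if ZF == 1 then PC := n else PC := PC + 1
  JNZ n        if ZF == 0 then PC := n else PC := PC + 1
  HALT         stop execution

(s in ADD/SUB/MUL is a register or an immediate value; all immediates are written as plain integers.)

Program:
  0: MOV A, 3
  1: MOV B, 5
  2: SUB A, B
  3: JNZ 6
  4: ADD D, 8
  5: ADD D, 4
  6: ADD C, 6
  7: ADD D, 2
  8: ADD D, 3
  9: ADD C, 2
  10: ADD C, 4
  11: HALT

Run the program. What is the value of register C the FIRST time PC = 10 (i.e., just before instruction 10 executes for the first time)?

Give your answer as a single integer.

Step 1: PC=0 exec 'MOV A, 3'. After: A=3 B=0 C=0 D=0 ZF=0 PC=1
Step 2: PC=1 exec 'MOV B, 5'. After: A=3 B=5 C=0 D=0 ZF=0 PC=2
Step 3: PC=2 exec 'SUB A, B'. After: A=-2 B=5 C=0 D=0 ZF=0 PC=3
Step 4: PC=3 exec 'JNZ 6'. After: A=-2 B=5 C=0 D=0 ZF=0 PC=6
Step 5: PC=6 exec 'ADD C, 6'. After: A=-2 B=5 C=6 D=0 ZF=0 PC=7
Step 6: PC=7 exec 'ADD D, 2'. After: A=-2 B=5 C=6 D=2 ZF=0 PC=8
Step 7: PC=8 exec 'ADD D, 3'. After: A=-2 B=5 C=6 D=5 ZF=0 PC=9
Step 8: PC=9 exec 'ADD C, 2'. After: A=-2 B=5 C=8 D=5 ZF=0 PC=10
First time PC=10: C=8

8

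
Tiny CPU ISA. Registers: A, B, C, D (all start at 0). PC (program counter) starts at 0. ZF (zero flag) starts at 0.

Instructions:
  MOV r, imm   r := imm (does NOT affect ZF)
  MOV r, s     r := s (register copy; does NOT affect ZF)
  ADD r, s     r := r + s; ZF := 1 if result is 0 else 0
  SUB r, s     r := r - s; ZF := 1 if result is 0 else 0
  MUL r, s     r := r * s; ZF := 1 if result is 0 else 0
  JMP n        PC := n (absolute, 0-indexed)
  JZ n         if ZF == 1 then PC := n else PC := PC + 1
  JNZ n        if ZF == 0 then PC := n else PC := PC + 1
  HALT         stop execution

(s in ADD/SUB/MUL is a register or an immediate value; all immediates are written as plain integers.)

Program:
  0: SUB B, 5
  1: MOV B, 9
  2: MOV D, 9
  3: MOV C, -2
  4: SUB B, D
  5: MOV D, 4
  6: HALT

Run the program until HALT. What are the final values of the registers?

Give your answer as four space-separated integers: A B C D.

Answer: 0 0 -2 4

Derivation:
Step 1: PC=0 exec 'SUB B, 5'. After: A=0 B=-5 C=0 D=0 ZF=0 PC=1
Step 2: PC=1 exec 'MOV B, 9'. After: A=0 B=9 C=0 D=0 ZF=0 PC=2
Step 3: PC=2 exec 'MOV D, 9'. After: A=0 B=9 C=0 D=9 ZF=0 PC=3
Step 4: PC=3 exec 'MOV C, -2'. After: A=0 B=9 C=-2 D=9 ZF=0 PC=4
Step 5: PC=4 exec 'SUB B, D'. After: A=0 B=0 C=-2 D=9 ZF=1 PC=5
Step 6: PC=5 exec 'MOV D, 4'. After: A=0 B=0 C=-2 D=4 ZF=1 PC=6
Step 7: PC=6 exec 'HALT'. After: A=0 B=0 C=-2 D=4 ZF=1 PC=6 HALTED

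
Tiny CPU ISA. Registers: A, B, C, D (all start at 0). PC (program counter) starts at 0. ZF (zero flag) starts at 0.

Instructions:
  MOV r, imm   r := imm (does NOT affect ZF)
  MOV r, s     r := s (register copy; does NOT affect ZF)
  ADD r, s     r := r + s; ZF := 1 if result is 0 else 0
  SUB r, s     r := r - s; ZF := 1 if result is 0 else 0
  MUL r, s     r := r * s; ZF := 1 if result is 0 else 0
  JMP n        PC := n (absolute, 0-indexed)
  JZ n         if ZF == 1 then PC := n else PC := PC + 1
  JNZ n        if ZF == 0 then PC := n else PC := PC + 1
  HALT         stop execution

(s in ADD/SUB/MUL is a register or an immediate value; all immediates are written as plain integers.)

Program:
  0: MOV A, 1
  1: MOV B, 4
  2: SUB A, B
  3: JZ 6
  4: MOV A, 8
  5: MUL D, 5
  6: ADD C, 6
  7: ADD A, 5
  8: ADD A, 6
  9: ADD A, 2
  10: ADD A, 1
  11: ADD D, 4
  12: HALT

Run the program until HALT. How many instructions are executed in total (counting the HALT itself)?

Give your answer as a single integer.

Answer: 13

Derivation:
Step 1: PC=0 exec 'MOV A, 1'. After: A=1 B=0 C=0 D=0 ZF=0 PC=1
Step 2: PC=1 exec 'MOV B, 4'. After: A=1 B=4 C=0 D=0 ZF=0 PC=2
Step 3: PC=2 exec 'SUB A, B'. After: A=-3 B=4 C=0 D=0 ZF=0 PC=3
Step 4: PC=3 exec 'JZ 6'. After: A=-3 B=4 C=0 D=0 ZF=0 PC=4
Step 5: PC=4 exec 'MOV A, 8'. After: A=8 B=4 C=0 D=0 ZF=0 PC=5
Step 6: PC=5 exec 'MUL D, 5'. After: A=8 B=4 C=0 D=0 ZF=1 PC=6
Step 7: PC=6 exec 'ADD C, 6'. After: A=8 B=4 C=6 D=0 ZF=0 PC=7
Step 8: PC=7 exec 'ADD A, 5'. After: A=13 B=4 C=6 D=0 ZF=0 PC=8
Step 9: PC=8 exec 'ADD A, 6'. After: A=19 B=4 C=6 D=0 ZF=0 PC=9
Step 10: PC=9 exec 'ADD A, 2'. After: A=21 B=4 C=6 D=0 ZF=0 PC=10
Step 11: PC=10 exec 'ADD A, 1'. After: A=22 B=4 C=6 D=0 ZF=0 PC=11
Step 12: PC=11 exec 'ADD D, 4'. After: A=22 B=4 C=6 D=4 ZF=0 PC=12
Step 13: PC=12 exec 'HALT'. After: A=22 B=4 C=6 D=4 ZF=0 PC=12 HALTED
Total instructions executed: 13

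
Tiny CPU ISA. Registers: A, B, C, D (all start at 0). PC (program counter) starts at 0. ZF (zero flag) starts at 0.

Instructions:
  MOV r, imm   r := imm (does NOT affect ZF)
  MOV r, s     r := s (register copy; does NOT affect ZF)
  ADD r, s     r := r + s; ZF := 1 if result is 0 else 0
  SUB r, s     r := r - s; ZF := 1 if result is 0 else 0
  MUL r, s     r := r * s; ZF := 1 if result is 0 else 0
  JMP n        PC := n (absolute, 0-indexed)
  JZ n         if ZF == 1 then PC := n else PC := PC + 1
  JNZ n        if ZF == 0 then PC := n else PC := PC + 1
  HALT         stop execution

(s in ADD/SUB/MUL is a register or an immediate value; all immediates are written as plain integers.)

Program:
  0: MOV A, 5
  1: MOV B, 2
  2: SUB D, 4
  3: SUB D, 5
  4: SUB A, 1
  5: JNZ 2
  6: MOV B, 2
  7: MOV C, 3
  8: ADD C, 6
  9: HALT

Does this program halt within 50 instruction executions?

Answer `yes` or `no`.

Step 1: PC=0 exec 'MOV A, 5'. After: A=5 B=0 C=0 D=0 ZF=0 PC=1
Step 2: PC=1 exec 'MOV B, 2'. After: A=5 B=2 C=0 D=0 ZF=0 PC=2
Step 3: PC=2 exec 'SUB D, 4'. After: A=5 B=2 C=0 D=-4 ZF=0 PC=3
Step 4: PC=3 exec 'SUB D, 5'. After: A=5 B=2 C=0 D=-9 ZF=0 PC=4
Step 5: PC=4 exec 'SUB A, 1'. After: A=4 B=2 C=0 D=-9 ZF=0 PC=5
Step 6: PC=5 exec 'JNZ 2'. After: A=4 B=2 C=0 D=-9 ZF=0 PC=2
Step 7: PC=2 exec 'SUB D, 4'. After: A=4 B=2 C=0 D=-13 ZF=0 PC=3
Step 8: PC=3 exec 'SUB D, 5'. After: A=4 B=2 C=0 D=-18 ZF=0 PC=4
Step 9: PC=4 exec 'SUB A, 1'. After: A=3 B=2 C=0 D=-18 ZF=0 PC=5
Step 10: PC=5 exec 'JNZ 2'. After: A=3 B=2 C=0 D=-18 ZF=0 PC=2
Step 11: PC=2 exec 'SUB D, 4'. After: A=3 B=2 C=0 D=-22 ZF=0 PC=3
Step 12: PC=3 exec 'SUB D, 5'. After: A=3 B=2 C=0 D=-27 ZF=0 PC=4
Step 13: PC=4 exec 'SUB A, 1'. After: A=2 B=2 C=0 D=-27 ZF=0 PC=5
Step 14: PC=5 exec 'JNZ 2'. After: A=2 B=2 C=0 D=-27 ZF=0 PC=2
Step 15: PC=2 exec 'SUB D, 4'. After: A=2 B=2 C=0 D=-31 ZF=0 PC=3
Step 16: PC=3 exec 'SUB D, 5'. After: A=2 B=2 C=0 D=-36 ZF=0 PC=4
Step 17: PC=4 exec 'SUB A, 1'. After: A=1 B=2 C=0 D=-36 ZF=0 PC=5
Step 18: PC=5 exec 'JNZ 2'. After: A=1 B=2 C=0 D=-36 ZF=0 PC=2
Step 19: PC=2 exec 'SUB D, 4'. After: A=1 B=2 C=0 D=-40 ZF=0 PC=3
Step 20: PC=3 exec 'SUB D, 5'. After: A=1 B=2 C=0 D=-45 ZF=0 PC=4
Step 21: PC=4 exec 'SUB A, 1'. After: A=0 B=2 C=0 D=-45 ZF=1 PC=5
Step 22: PC=5 exec 'JNZ 2'. After: A=0 B=2 C=0 D=-45 ZF=1 PC=6
Step 23: PC=6 exec 'MOV B, 2'. After: A=0 B=2 C=0 D=-45 ZF=1 PC=7
Step 24: PC=7 exec 'MOV C, 3'. After: A=0 B=2 C=3 D=-45 ZF=1 PC=8
Step 25: PC=8 exec 'ADD C, 6'. After: A=0 B=2 C=9 D=-45 ZF=0 PC=9
Step 26: PC=9 exec 'HALT'. After: A=0 B=2 C=9 D=-45 ZF=0 PC=9 HALTED

Answer: yes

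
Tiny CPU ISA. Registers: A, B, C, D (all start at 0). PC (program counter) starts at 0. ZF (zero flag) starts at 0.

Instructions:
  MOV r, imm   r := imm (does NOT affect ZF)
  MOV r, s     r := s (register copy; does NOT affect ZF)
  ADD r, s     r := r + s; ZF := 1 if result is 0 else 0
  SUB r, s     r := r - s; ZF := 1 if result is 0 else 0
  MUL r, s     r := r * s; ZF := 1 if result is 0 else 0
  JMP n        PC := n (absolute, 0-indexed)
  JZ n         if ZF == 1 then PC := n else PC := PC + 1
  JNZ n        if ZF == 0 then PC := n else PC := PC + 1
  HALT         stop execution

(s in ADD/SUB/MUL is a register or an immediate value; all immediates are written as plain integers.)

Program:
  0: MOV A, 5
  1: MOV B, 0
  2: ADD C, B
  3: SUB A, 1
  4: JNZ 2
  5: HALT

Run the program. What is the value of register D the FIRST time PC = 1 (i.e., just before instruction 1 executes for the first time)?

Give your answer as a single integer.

Step 1: PC=0 exec 'MOV A, 5'. After: A=5 B=0 C=0 D=0 ZF=0 PC=1
First time PC=1: D=0

0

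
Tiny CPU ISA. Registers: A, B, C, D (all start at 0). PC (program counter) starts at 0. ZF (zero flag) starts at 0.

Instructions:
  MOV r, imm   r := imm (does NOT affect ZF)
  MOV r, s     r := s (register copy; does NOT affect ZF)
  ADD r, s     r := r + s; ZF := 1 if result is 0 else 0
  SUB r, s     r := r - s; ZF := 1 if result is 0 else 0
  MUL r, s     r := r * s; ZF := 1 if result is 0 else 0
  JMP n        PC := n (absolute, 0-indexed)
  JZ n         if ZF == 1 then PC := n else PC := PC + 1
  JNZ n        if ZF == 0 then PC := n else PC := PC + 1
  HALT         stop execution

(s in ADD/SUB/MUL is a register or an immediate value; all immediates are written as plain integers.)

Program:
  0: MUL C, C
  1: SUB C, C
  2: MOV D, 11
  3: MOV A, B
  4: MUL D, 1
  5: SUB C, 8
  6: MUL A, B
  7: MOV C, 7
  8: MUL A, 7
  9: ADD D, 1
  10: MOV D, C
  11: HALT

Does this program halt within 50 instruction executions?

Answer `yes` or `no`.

Answer: yes

Derivation:
Step 1: PC=0 exec 'MUL C, C'. After: A=0 B=0 C=0 D=0 ZF=1 PC=1
Step 2: PC=1 exec 'SUB C, C'. After: A=0 B=0 C=0 D=0 ZF=1 PC=2
Step 3: PC=2 exec 'MOV D, 11'. After: A=0 B=0 C=0 D=11 ZF=1 PC=3
Step 4: PC=3 exec 'MOV A, B'. After: A=0 B=0 C=0 D=11 ZF=1 PC=4
Step 5: PC=4 exec 'MUL D, 1'. After: A=0 B=0 C=0 D=11 ZF=0 PC=5
Step 6: PC=5 exec 'SUB C, 8'. After: A=0 B=0 C=-8 D=11 ZF=0 PC=6
Step 7: PC=6 exec 'MUL A, B'. After: A=0 B=0 C=-8 D=11 ZF=1 PC=7
Step 8: PC=7 exec 'MOV C, 7'. After: A=0 B=0 C=7 D=11 ZF=1 PC=8
Step 9: PC=8 exec 'MUL A, 7'. After: A=0 B=0 C=7 D=11 ZF=1 PC=9
Step 10: PC=9 exec 'ADD D, 1'. After: A=0 B=0 C=7 D=12 ZF=0 PC=10
Step 11: PC=10 exec 'MOV D, C'. After: A=0 B=0 C=7 D=7 ZF=0 PC=11
Step 12: PC=11 exec 'HALT'. After: A=0 B=0 C=7 D=7 ZF=0 PC=11 HALTED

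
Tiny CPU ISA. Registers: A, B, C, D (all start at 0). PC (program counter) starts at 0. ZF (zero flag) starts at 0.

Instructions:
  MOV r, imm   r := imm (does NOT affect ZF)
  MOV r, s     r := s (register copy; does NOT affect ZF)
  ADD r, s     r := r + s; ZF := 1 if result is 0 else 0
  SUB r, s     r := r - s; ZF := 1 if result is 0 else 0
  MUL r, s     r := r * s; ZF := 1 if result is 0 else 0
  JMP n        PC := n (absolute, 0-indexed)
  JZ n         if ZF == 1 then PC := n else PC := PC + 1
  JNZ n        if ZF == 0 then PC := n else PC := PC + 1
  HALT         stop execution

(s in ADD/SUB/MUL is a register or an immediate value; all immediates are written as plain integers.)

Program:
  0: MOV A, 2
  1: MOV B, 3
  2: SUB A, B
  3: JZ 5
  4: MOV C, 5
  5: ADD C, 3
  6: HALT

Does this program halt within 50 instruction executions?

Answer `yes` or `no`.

Step 1: PC=0 exec 'MOV A, 2'. After: A=2 B=0 C=0 D=0 ZF=0 PC=1
Step 2: PC=1 exec 'MOV B, 3'. After: A=2 B=3 C=0 D=0 ZF=0 PC=2
Step 3: PC=2 exec 'SUB A, B'. After: A=-1 B=3 C=0 D=0 ZF=0 PC=3
Step 4: PC=3 exec 'JZ 5'. After: A=-1 B=3 C=0 D=0 ZF=0 PC=4
Step 5: PC=4 exec 'MOV C, 5'. After: A=-1 B=3 C=5 D=0 ZF=0 PC=5
Step 6: PC=5 exec 'ADD C, 3'. After: A=-1 B=3 C=8 D=0 ZF=0 PC=6
Step 7: PC=6 exec 'HALT'. After: A=-1 B=3 C=8 D=0 ZF=0 PC=6 HALTED

Answer: yes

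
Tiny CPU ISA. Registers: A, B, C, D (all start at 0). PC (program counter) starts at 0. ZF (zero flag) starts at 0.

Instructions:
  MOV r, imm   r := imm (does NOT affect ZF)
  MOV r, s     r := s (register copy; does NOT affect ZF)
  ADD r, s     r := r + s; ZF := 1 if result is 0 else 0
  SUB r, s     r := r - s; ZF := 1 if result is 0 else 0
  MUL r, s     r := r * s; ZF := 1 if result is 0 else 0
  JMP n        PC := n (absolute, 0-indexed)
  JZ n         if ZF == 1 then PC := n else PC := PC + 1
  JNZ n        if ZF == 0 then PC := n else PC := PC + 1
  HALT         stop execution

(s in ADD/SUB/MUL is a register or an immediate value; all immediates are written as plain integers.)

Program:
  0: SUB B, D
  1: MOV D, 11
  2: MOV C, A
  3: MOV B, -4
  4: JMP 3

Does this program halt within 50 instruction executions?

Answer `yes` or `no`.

Answer: no

Derivation:
Step 1: PC=0 exec 'SUB B, D'. After: A=0 B=0 C=0 D=0 ZF=1 PC=1
Step 2: PC=1 exec 'MOV D, 11'. After: A=0 B=0 C=0 D=11 ZF=1 PC=2
Step 3: PC=2 exec 'MOV C, A'. After: A=0 B=0 C=0 D=11 ZF=1 PC=3
Step 4: PC=3 exec 'MOV B, -4'. After: A=0 B=-4 C=0 D=11 ZF=1 PC=4
Step 5: PC=4 exec 'JMP 3'. After: A=0 B=-4 C=0 D=11 ZF=1 PC=3
Step 6: PC=3 exec 'MOV B, -4'. After: A=0 B=-4 C=0 D=11 ZF=1 PC=4
State after step 6 equals state after step 4: the program is in a cycle of length 2 and will never halt.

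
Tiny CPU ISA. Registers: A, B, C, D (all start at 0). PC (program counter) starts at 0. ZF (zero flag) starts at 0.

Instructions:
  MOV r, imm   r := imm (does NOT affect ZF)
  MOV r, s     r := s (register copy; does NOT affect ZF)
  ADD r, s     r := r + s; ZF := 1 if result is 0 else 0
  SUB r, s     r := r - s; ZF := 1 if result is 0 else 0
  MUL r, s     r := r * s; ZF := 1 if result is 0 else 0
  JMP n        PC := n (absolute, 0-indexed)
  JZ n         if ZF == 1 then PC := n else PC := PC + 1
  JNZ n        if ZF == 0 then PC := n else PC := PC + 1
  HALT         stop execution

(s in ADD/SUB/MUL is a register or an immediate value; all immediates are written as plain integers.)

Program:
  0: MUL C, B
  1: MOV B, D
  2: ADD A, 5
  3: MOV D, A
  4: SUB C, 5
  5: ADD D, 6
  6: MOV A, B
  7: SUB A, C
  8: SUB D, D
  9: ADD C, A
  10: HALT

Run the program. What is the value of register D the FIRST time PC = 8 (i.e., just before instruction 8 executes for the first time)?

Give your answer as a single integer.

Step 1: PC=0 exec 'MUL C, B'. After: A=0 B=0 C=0 D=0 ZF=1 PC=1
Step 2: PC=1 exec 'MOV B, D'. After: A=0 B=0 C=0 D=0 ZF=1 PC=2
Step 3: PC=2 exec 'ADD A, 5'. After: A=5 B=0 C=0 D=0 ZF=0 PC=3
Step 4: PC=3 exec 'MOV D, A'. After: A=5 B=0 C=0 D=5 ZF=0 PC=4
Step 5: PC=4 exec 'SUB C, 5'. After: A=5 B=0 C=-5 D=5 ZF=0 PC=5
Step 6: PC=5 exec 'ADD D, 6'. After: A=5 B=0 C=-5 D=11 ZF=0 PC=6
Step 7: PC=6 exec 'MOV A, B'. After: A=0 B=0 C=-5 D=11 ZF=0 PC=7
Step 8: PC=7 exec 'SUB A, C'. After: A=5 B=0 C=-5 D=11 ZF=0 PC=8
First time PC=8: D=11

11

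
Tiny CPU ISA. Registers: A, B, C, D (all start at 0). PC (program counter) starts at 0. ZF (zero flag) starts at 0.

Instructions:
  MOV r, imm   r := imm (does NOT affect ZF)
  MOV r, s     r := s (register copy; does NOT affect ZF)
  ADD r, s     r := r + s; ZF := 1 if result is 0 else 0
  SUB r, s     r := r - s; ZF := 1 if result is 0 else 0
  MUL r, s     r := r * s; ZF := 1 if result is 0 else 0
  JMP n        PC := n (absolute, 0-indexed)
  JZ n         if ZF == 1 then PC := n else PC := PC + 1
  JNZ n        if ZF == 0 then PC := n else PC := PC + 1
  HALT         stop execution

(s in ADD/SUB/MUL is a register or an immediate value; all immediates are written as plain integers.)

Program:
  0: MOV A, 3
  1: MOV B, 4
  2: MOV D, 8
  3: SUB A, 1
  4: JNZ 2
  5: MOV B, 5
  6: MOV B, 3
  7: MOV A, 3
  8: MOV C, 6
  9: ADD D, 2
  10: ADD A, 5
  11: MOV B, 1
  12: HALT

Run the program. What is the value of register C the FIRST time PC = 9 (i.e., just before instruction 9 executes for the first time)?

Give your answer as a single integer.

Step 1: PC=0 exec 'MOV A, 3'. After: A=3 B=0 C=0 D=0 ZF=0 PC=1
Step 2: PC=1 exec 'MOV B, 4'. After: A=3 B=4 C=0 D=0 ZF=0 PC=2
Step 3: PC=2 exec 'MOV D, 8'. After: A=3 B=4 C=0 D=8 ZF=0 PC=3
Step 4: PC=3 exec 'SUB A, 1'. After: A=2 B=4 C=0 D=8 ZF=0 PC=4
Step 5: PC=4 exec 'JNZ 2'. After: A=2 B=4 C=0 D=8 ZF=0 PC=2
Step 6: PC=2 exec 'MOV D, 8'. After: A=2 B=4 C=0 D=8 ZF=0 PC=3
Step 7: PC=3 exec 'SUB A, 1'. After: A=1 B=4 C=0 D=8 ZF=0 PC=4
Step 8: PC=4 exec 'JNZ 2'. After: A=1 B=4 C=0 D=8 ZF=0 PC=2
Step 9: PC=2 exec 'MOV D, 8'. After: A=1 B=4 C=0 D=8 ZF=0 PC=3
Step 10: PC=3 exec 'SUB A, 1'. After: A=0 B=4 C=0 D=8 ZF=1 PC=4
Step 11: PC=4 exec 'JNZ 2'. After: A=0 B=4 C=0 D=8 ZF=1 PC=5
Step 12: PC=5 exec 'MOV B, 5'. After: A=0 B=5 C=0 D=8 ZF=1 PC=6
Step 13: PC=6 exec 'MOV B, 3'. After: A=0 B=3 C=0 D=8 ZF=1 PC=7
Step 14: PC=7 exec 'MOV A, 3'. After: A=3 B=3 C=0 D=8 ZF=1 PC=8
Step 15: PC=8 exec 'MOV C, 6'. After: A=3 B=3 C=6 D=8 ZF=1 PC=9
First time PC=9: C=6

6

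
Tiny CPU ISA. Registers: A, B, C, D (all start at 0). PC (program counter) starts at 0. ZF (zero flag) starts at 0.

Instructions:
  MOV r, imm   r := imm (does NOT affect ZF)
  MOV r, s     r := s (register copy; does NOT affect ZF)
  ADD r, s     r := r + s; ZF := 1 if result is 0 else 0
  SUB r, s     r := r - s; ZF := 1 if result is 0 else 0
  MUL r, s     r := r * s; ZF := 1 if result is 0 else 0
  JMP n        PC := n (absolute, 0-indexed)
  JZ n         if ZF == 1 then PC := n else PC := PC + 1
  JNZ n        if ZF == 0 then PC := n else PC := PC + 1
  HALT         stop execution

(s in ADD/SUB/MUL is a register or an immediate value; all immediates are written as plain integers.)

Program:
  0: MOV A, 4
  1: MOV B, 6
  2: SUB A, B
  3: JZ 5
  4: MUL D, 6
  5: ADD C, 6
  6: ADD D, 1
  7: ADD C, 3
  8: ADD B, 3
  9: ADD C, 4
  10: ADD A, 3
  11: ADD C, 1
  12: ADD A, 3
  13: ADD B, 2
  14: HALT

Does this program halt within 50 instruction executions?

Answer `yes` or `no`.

Step 1: PC=0 exec 'MOV A, 4'. After: A=4 B=0 C=0 D=0 ZF=0 PC=1
Step 2: PC=1 exec 'MOV B, 6'. After: A=4 B=6 C=0 D=0 ZF=0 PC=2
Step 3: PC=2 exec 'SUB A, B'. After: A=-2 B=6 C=0 D=0 ZF=0 PC=3
Step 4: PC=3 exec 'JZ 5'. After: A=-2 B=6 C=0 D=0 ZF=0 PC=4
Step 5: PC=4 exec 'MUL D, 6'. After: A=-2 B=6 C=0 D=0 ZF=1 PC=5
Step 6: PC=5 exec 'ADD C, 6'. After: A=-2 B=6 C=6 D=0 ZF=0 PC=6
Step 7: PC=6 exec 'ADD D, 1'. After: A=-2 B=6 C=6 D=1 ZF=0 PC=7
Step 8: PC=7 exec 'ADD C, 3'. After: A=-2 B=6 C=9 D=1 ZF=0 PC=8
Step 9: PC=8 exec 'ADD B, 3'. After: A=-2 B=9 C=9 D=1 ZF=0 PC=9
Step 10: PC=9 exec 'ADD C, 4'. After: A=-2 B=9 C=13 D=1 ZF=0 PC=10
Step 11: PC=10 exec 'ADD A, 3'. After: A=1 B=9 C=13 D=1 ZF=0 PC=11
Step 12: PC=11 exec 'ADD C, 1'. After: A=1 B=9 C=14 D=1 ZF=0 PC=12
Step 13: PC=12 exec 'ADD A, 3'. After: A=4 B=9 C=14 D=1 ZF=0 PC=13
Step 14: PC=13 exec 'ADD B, 2'. After: A=4 B=11 C=14 D=1 ZF=0 PC=14
Step 15: PC=14 exec 'HALT'. After: A=4 B=11 C=14 D=1 ZF=0 PC=14 HALTED

Answer: yes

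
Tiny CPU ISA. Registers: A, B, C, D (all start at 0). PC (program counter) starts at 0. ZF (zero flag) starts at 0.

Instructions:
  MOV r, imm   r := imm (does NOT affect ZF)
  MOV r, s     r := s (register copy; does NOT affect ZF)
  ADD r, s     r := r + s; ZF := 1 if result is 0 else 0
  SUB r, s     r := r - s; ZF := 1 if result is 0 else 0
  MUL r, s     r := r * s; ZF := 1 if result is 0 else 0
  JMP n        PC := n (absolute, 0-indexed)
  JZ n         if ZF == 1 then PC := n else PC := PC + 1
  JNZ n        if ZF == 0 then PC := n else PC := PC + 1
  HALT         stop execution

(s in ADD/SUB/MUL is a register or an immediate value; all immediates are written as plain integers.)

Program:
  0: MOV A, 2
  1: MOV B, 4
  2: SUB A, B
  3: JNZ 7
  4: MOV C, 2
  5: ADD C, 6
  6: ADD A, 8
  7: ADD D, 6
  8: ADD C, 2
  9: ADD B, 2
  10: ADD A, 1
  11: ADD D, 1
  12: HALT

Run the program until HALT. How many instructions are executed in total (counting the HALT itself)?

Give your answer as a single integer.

Step 1: PC=0 exec 'MOV A, 2'. After: A=2 B=0 C=0 D=0 ZF=0 PC=1
Step 2: PC=1 exec 'MOV B, 4'. After: A=2 B=4 C=0 D=0 ZF=0 PC=2
Step 3: PC=2 exec 'SUB A, B'. After: A=-2 B=4 C=0 D=0 ZF=0 PC=3
Step 4: PC=3 exec 'JNZ 7'. After: A=-2 B=4 C=0 D=0 ZF=0 PC=7
Step 5: PC=7 exec 'ADD D, 6'. After: A=-2 B=4 C=0 D=6 ZF=0 PC=8
Step 6: PC=8 exec 'ADD C, 2'. After: A=-2 B=4 C=2 D=6 ZF=0 PC=9
Step 7: PC=9 exec 'ADD B, 2'. After: A=-2 B=6 C=2 D=6 ZF=0 PC=10
Step 8: PC=10 exec 'ADD A, 1'. After: A=-1 B=6 C=2 D=6 ZF=0 PC=11
Step 9: PC=11 exec 'ADD D, 1'. After: A=-1 B=6 C=2 D=7 ZF=0 PC=12
Step 10: PC=12 exec 'HALT'. After: A=-1 B=6 C=2 D=7 ZF=0 PC=12 HALTED
Total instructions executed: 10

Answer: 10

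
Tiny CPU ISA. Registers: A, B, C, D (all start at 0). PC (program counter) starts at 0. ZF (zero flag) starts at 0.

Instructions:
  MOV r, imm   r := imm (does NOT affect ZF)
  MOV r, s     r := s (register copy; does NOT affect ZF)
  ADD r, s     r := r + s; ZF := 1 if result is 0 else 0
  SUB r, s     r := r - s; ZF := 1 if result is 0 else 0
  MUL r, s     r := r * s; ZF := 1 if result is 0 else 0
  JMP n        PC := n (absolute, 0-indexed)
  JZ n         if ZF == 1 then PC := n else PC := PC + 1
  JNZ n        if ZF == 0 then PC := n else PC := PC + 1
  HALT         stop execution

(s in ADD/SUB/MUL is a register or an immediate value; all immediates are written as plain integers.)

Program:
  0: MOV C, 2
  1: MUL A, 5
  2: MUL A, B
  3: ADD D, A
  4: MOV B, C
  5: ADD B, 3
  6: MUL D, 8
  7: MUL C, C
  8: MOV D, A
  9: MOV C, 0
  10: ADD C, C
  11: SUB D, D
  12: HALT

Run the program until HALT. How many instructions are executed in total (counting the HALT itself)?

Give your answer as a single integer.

Step 1: PC=0 exec 'MOV C, 2'. After: A=0 B=0 C=2 D=0 ZF=0 PC=1
Step 2: PC=1 exec 'MUL A, 5'. After: A=0 B=0 C=2 D=0 ZF=1 PC=2
Step 3: PC=2 exec 'MUL A, B'. After: A=0 B=0 C=2 D=0 ZF=1 PC=3
Step 4: PC=3 exec 'ADD D, A'. After: A=0 B=0 C=2 D=0 ZF=1 PC=4
Step 5: PC=4 exec 'MOV B, C'. After: A=0 B=2 C=2 D=0 ZF=1 PC=5
Step 6: PC=5 exec 'ADD B, 3'. After: A=0 B=5 C=2 D=0 ZF=0 PC=6
Step 7: PC=6 exec 'MUL D, 8'. After: A=0 B=5 C=2 D=0 ZF=1 PC=7
Step 8: PC=7 exec 'MUL C, C'. After: A=0 B=5 C=4 D=0 ZF=0 PC=8
Step 9: PC=8 exec 'MOV D, A'. After: A=0 B=5 C=4 D=0 ZF=0 PC=9
Step 10: PC=9 exec 'MOV C, 0'. After: A=0 B=5 C=0 D=0 ZF=0 PC=10
Step 11: PC=10 exec 'ADD C, C'. After: A=0 B=5 C=0 D=0 ZF=1 PC=11
Step 12: PC=11 exec 'SUB D, D'. After: A=0 B=5 C=0 D=0 ZF=1 PC=12
Step 13: PC=12 exec 'HALT'. After: A=0 B=5 C=0 D=0 ZF=1 PC=12 HALTED
Total instructions executed: 13

Answer: 13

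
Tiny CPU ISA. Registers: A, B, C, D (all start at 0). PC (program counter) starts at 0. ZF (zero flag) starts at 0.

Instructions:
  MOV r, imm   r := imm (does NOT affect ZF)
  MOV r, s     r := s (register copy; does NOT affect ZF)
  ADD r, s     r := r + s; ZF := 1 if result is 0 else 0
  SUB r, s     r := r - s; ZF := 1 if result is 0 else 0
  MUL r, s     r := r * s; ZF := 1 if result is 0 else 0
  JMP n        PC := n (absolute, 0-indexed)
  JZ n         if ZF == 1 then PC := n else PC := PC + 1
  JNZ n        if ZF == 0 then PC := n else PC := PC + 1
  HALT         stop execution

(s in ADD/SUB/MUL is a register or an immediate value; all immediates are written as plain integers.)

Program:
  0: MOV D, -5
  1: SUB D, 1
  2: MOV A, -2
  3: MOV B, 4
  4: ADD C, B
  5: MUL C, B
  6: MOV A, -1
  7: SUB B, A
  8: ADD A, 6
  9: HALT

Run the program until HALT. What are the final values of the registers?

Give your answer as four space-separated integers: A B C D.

Answer: 5 5 16 -6

Derivation:
Step 1: PC=0 exec 'MOV D, -5'. After: A=0 B=0 C=0 D=-5 ZF=0 PC=1
Step 2: PC=1 exec 'SUB D, 1'. After: A=0 B=0 C=0 D=-6 ZF=0 PC=2
Step 3: PC=2 exec 'MOV A, -2'. After: A=-2 B=0 C=0 D=-6 ZF=0 PC=3
Step 4: PC=3 exec 'MOV B, 4'. After: A=-2 B=4 C=0 D=-6 ZF=0 PC=4
Step 5: PC=4 exec 'ADD C, B'. After: A=-2 B=4 C=4 D=-6 ZF=0 PC=5
Step 6: PC=5 exec 'MUL C, B'. After: A=-2 B=4 C=16 D=-6 ZF=0 PC=6
Step 7: PC=6 exec 'MOV A, -1'. After: A=-1 B=4 C=16 D=-6 ZF=0 PC=7
Step 8: PC=7 exec 'SUB B, A'. After: A=-1 B=5 C=16 D=-6 ZF=0 PC=8
Step 9: PC=8 exec 'ADD A, 6'. After: A=5 B=5 C=16 D=-6 ZF=0 PC=9
Step 10: PC=9 exec 'HALT'. After: A=5 B=5 C=16 D=-6 ZF=0 PC=9 HALTED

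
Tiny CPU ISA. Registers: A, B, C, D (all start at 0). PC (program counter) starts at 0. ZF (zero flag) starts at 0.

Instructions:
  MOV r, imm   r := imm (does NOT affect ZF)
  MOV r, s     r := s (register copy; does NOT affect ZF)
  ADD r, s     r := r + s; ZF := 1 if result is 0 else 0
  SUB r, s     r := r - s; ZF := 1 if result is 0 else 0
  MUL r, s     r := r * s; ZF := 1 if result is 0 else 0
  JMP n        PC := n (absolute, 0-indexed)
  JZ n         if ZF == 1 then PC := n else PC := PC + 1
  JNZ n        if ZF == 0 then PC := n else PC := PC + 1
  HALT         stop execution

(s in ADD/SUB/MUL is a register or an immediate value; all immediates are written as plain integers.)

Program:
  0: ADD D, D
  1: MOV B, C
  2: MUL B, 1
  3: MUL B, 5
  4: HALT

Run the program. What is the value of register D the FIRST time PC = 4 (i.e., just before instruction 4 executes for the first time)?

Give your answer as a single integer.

Step 1: PC=0 exec 'ADD D, D'. After: A=0 B=0 C=0 D=0 ZF=1 PC=1
Step 2: PC=1 exec 'MOV B, C'. After: A=0 B=0 C=0 D=0 ZF=1 PC=2
Step 3: PC=2 exec 'MUL B, 1'. After: A=0 B=0 C=0 D=0 ZF=1 PC=3
Step 4: PC=3 exec 'MUL B, 5'. After: A=0 B=0 C=0 D=0 ZF=1 PC=4
First time PC=4: D=0

0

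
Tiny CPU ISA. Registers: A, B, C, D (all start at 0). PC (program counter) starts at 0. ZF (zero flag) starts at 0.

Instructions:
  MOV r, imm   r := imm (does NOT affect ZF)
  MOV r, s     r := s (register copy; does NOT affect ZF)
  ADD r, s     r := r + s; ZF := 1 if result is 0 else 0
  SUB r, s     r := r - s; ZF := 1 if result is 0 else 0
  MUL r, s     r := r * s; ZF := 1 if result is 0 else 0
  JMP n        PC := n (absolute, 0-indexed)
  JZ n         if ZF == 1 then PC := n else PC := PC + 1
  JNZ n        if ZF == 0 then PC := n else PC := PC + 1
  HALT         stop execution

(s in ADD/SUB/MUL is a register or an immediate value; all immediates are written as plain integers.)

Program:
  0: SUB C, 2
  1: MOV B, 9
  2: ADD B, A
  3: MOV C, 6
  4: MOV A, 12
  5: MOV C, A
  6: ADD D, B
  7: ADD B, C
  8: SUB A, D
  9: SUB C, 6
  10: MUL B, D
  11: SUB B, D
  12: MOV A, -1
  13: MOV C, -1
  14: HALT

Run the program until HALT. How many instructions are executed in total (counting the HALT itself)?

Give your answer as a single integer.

Answer: 15

Derivation:
Step 1: PC=0 exec 'SUB C, 2'. After: A=0 B=0 C=-2 D=0 ZF=0 PC=1
Step 2: PC=1 exec 'MOV B, 9'. After: A=0 B=9 C=-2 D=0 ZF=0 PC=2
Step 3: PC=2 exec 'ADD B, A'. After: A=0 B=9 C=-2 D=0 ZF=0 PC=3
Step 4: PC=3 exec 'MOV C, 6'. After: A=0 B=9 C=6 D=0 ZF=0 PC=4
Step 5: PC=4 exec 'MOV A, 12'. After: A=12 B=9 C=6 D=0 ZF=0 PC=5
Step 6: PC=5 exec 'MOV C, A'. After: A=12 B=9 C=12 D=0 ZF=0 PC=6
Step 7: PC=6 exec 'ADD D, B'. After: A=12 B=9 C=12 D=9 ZF=0 PC=7
Step 8: PC=7 exec 'ADD B, C'. After: A=12 B=21 C=12 D=9 ZF=0 PC=8
Step 9: PC=8 exec 'SUB A, D'. After: A=3 B=21 C=12 D=9 ZF=0 PC=9
Step 10: PC=9 exec 'SUB C, 6'. After: A=3 B=21 C=6 D=9 ZF=0 PC=10
Step 11: PC=10 exec 'MUL B, D'. After: A=3 B=189 C=6 D=9 ZF=0 PC=11
Step 12: PC=11 exec 'SUB B, D'. After: A=3 B=180 C=6 D=9 ZF=0 PC=12
Step 13: PC=12 exec 'MOV A, -1'. After: A=-1 B=180 C=6 D=9 ZF=0 PC=13
Step 14: PC=13 exec 'MOV C, -1'. After: A=-1 B=180 C=-1 D=9 ZF=0 PC=14
Step 15: PC=14 exec 'HALT'. After: A=-1 B=180 C=-1 D=9 ZF=0 PC=14 HALTED
Total instructions executed: 15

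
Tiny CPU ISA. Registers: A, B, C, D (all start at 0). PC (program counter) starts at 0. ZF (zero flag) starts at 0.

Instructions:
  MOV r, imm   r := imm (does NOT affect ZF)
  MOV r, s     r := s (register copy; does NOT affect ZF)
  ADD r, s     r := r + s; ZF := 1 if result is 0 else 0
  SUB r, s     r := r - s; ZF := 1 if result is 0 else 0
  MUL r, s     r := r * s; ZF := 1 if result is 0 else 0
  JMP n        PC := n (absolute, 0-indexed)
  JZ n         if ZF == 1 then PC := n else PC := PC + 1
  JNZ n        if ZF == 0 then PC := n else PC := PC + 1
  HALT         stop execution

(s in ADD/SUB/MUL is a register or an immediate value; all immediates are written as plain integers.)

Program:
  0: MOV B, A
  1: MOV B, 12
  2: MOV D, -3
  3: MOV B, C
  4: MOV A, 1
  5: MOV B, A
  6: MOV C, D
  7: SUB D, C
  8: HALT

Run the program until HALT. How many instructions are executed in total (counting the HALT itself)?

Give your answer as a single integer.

Answer: 9

Derivation:
Step 1: PC=0 exec 'MOV B, A'. After: A=0 B=0 C=0 D=0 ZF=0 PC=1
Step 2: PC=1 exec 'MOV B, 12'. After: A=0 B=12 C=0 D=0 ZF=0 PC=2
Step 3: PC=2 exec 'MOV D, -3'. After: A=0 B=12 C=0 D=-3 ZF=0 PC=3
Step 4: PC=3 exec 'MOV B, C'. After: A=0 B=0 C=0 D=-3 ZF=0 PC=4
Step 5: PC=4 exec 'MOV A, 1'. After: A=1 B=0 C=0 D=-3 ZF=0 PC=5
Step 6: PC=5 exec 'MOV B, A'. After: A=1 B=1 C=0 D=-3 ZF=0 PC=6
Step 7: PC=6 exec 'MOV C, D'. After: A=1 B=1 C=-3 D=-3 ZF=0 PC=7
Step 8: PC=7 exec 'SUB D, C'. After: A=1 B=1 C=-3 D=0 ZF=1 PC=8
Step 9: PC=8 exec 'HALT'. After: A=1 B=1 C=-3 D=0 ZF=1 PC=8 HALTED
Total instructions executed: 9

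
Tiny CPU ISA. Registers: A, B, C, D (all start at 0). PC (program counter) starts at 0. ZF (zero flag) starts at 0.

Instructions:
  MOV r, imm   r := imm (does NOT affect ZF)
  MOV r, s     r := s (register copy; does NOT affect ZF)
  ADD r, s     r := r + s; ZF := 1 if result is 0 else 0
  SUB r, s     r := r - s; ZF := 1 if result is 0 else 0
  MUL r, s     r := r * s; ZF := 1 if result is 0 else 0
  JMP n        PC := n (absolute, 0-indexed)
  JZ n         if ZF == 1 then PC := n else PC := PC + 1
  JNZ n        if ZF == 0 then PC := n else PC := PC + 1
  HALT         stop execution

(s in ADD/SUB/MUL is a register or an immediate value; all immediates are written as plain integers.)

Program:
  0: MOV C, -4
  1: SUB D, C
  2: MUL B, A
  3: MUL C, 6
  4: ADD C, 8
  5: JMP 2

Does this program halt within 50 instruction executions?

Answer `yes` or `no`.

Answer: no

Derivation:
Step 1: PC=0 exec 'MOV C, -4'. After: A=0 B=0 C=-4 D=0 ZF=0 PC=1
Step 2: PC=1 exec 'SUB D, C'. After: A=0 B=0 C=-4 D=4 ZF=0 PC=2
Step 3: PC=2 exec 'MUL B, A'. After: A=0 B=0 C=-4 D=4 ZF=1 PC=3
Step 4: PC=3 exec 'MUL C, 6'. After: A=0 B=0 C=-24 D=4 ZF=0 PC=4
Step 5: PC=4 exec 'ADD C, 8'. After: A=0 B=0 C=-16 D=4 ZF=0 PC=5
Step 6: PC=5 exec 'JMP 2'. After: A=0 B=0 C=-16 D=4 ZF=0 PC=2
Step 7: PC=2 exec 'MUL B, A'. After: A=0 B=0 C=-16 D=4 ZF=1 PC=3
Step 8: PC=3 exec 'MUL C, 6'. After: A=0 B=0 C=-96 D=4 ZF=0 PC=4
Step 9: PC=4 exec 'ADD C, 8'. After: A=0 B=0 C=-88 D=4 ZF=0 PC=5
Step 10: PC=5 exec 'JMP 2'. After: A=0 B=0 C=-88 D=4 ZF=0 PC=2
Step 11: PC=2 exec 'MUL B, A'. After: A=0 B=0 C=-88 D=4 ZF=1 PC=3
Step 12: PC=3 exec 'MUL C, 6'. After: A=0 B=0 C=-528 D=4 ZF=0 PC=4
Step 13: PC=4 exec 'ADD C, 8'. After: A=0 B=0 C=-520 D=4 ZF=0 PC=5
Step 14: PC=5 exec 'JMP 2'. After: A=0 B=0 C=-520 D=4 ZF=0 PC=2
Step 15: PC=2 exec 'MUL B, A'. After: A=0 B=0 C=-520 D=4 ZF=1 PC=3
After 50 steps: not halted. PC revisits the same instructions with no path to HALT; will never halt.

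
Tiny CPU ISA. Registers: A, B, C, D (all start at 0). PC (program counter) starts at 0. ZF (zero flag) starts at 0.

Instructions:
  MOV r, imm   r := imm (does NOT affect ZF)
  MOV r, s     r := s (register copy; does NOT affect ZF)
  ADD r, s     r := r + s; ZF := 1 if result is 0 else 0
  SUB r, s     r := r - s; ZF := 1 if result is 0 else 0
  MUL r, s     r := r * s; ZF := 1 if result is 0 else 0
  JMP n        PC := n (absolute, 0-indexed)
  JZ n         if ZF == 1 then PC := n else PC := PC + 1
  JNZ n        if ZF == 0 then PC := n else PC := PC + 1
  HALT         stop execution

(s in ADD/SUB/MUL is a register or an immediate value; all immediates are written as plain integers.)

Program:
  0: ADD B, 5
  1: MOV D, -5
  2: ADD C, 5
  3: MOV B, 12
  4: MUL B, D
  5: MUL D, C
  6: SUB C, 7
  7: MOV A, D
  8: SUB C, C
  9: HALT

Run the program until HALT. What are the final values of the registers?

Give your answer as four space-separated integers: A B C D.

Step 1: PC=0 exec 'ADD B, 5'. After: A=0 B=5 C=0 D=0 ZF=0 PC=1
Step 2: PC=1 exec 'MOV D, -5'. After: A=0 B=5 C=0 D=-5 ZF=0 PC=2
Step 3: PC=2 exec 'ADD C, 5'. After: A=0 B=5 C=5 D=-5 ZF=0 PC=3
Step 4: PC=3 exec 'MOV B, 12'. After: A=0 B=12 C=5 D=-5 ZF=0 PC=4
Step 5: PC=4 exec 'MUL B, D'. After: A=0 B=-60 C=5 D=-5 ZF=0 PC=5
Step 6: PC=5 exec 'MUL D, C'. After: A=0 B=-60 C=5 D=-25 ZF=0 PC=6
Step 7: PC=6 exec 'SUB C, 7'. After: A=0 B=-60 C=-2 D=-25 ZF=0 PC=7
Step 8: PC=7 exec 'MOV A, D'. After: A=-25 B=-60 C=-2 D=-25 ZF=0 PC=8
Step 9: PC=8 exec 'SUB C, C'. After: A=-25 B=-60 C=0 D=-25 ZF=1 PC=9
Step 10: PC=9 exec 'HALT'. After: A=-25 B=-60 C=0 D=-25 ZF=1 PC=9 HALTED

Answer: -25 -60 0 -25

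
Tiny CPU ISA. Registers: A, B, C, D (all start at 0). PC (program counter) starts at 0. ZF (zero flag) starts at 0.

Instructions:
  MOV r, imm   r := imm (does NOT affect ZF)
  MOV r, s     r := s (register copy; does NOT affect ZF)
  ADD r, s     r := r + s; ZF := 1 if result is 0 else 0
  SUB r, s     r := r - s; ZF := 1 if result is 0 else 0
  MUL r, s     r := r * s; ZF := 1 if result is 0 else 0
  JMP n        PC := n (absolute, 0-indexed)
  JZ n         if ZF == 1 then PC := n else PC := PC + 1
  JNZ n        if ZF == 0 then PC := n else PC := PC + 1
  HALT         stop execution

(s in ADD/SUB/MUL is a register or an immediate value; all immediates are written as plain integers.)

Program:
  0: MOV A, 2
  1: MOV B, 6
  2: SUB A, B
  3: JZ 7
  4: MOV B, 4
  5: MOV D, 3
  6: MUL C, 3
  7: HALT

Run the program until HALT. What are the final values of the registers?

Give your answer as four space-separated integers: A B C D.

Step 1: PC=0 exec 'MOV A, 2'. After: A=2 B=0 C=0 D=0 ZF=0 PC=1
Step 2: PC=1 exec 'MOV B, 6'. After: A=2 B=6 C=0 D=0 ZF=0 PC=2
Step 3: PC=2 exec 'SUB A, B'. After: A=-4 B=6 C=0 D=0 ZF=0 PC=3
Step 4: PC=3 exec 'JZ 7'. After: A=-4 B=6 C=0 D=0 ZF=0 PC=4
Step 5: PC=4 exec 'MOV B, 4'. After: A=-4 B=4 C=0 D=0 ZF=0 PC=5
Step 6: PC=5 exec 'MOV D, 3'. After: A=-4 B=4 C=0 D=3 ZF=0 PC=6
Step 7: PC=6 exec 'MUL C, 3'. After: A=-4 B=4 C=0 D=3 ZF=1 PC=7
Step 8: PC=7 exec 'HALT'. After: A=-4 B=4 C=0 D=3 ZF=1 PC=7 HALTED

Answer: -4 4 0 3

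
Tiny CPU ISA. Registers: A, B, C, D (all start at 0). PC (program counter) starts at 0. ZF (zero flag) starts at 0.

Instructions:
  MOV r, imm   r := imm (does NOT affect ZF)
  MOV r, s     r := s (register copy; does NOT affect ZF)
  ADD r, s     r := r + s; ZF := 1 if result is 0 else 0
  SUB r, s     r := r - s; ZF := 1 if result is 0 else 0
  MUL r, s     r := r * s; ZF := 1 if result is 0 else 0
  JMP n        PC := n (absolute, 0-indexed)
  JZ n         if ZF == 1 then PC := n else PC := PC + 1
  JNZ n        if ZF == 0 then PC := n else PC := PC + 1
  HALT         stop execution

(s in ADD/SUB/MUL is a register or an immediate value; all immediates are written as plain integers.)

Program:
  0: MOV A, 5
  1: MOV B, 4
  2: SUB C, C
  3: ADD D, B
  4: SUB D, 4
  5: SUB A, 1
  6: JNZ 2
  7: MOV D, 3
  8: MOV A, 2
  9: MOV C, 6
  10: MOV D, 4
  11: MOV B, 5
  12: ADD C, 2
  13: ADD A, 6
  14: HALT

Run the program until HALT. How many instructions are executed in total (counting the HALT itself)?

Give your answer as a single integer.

Answer: 35

Derivation:
Step 1: PC=0 exec 'MOV A, 5'. After: A=5 B=0 C=0 D=0 ZF=0 PC=1
Step 2: PC=1 exec 'MOV B, 4'. After: A=5 B=4 C=0 D=0 ZF=0 PC=2
Step 3: PC=2 exec 'SUB C, C'. After: A=5 B=4 C=0 D=0 ZF=1 PC=3
Step 4: PC=3 exec 'ADD D, B'. After: A=5 B=4 C=0 D=4 ZF=0 PC=4
Step 5: PC=4 exec 'SUB D, 4'. After: A=5 B=4 C=0 D=0 ZF=1 PC=5
Step 6: PC=5 exec 'SUB A, 1'. After: A=4 B=4 C=0 D=0 ZF=0 PC=6
Step 7: PC=6 exec 'JNZ 2'. After: A=4 B=4 C=0 D=0 ZF=0 PC=2
Step 8: PC=2 exec 'SUB C, C'. After: A=4 B=4 C=0 D=0 ZF=1 PC=3
Step 9: PC=3 exec 'ADD D, B'. After: A=4 B=4 C=0 D=4 ZF=0 PC=4
Step 10: PC=4 exec 'SUB D, 4'. After: A=4 B=4 C=0 D=0 ZF=1 PC=5
Step 11: PC=5 exec 'SUB A, 1'. After: A=3 B=4 C=0 D=0 ZF=0 PC=6
Step 12: PC=6 exec 'JNZ 2'. After: A=3 B=4 C=0 D=0 ZF=0 PC=2
Step 13: PC=2 exec 'SUB C, C'. After: A=3 B=4 C=0 D=0 ZF=1 PC=3
Step 14: PC=3 exec 'ADD D, B'. After: A=3 B=4 C=0 D=4 ZF=0 PC=4
Step 15: PC=4 exec 'SUB D, 4'. After: A=3 B=4 C=0 D=0 ZF=1 PC=5
Step 16: PC=5 exec 'SUB A, 1'. After: A=2 B=4 C=0 D=0 ZF=0 PC=6
Step 17: PC=6 exec 'JNZ 2'. After: A=2 B=4 C=0 D=0 ZF=0 PC=2
Step 18: PC=2 exec 'SUB C, C'. After: A=2 B=4 C=0 D=0 ZF=1 PC=3
Step 19: PC=3 exec 'ADD D, B'. After: A=2 B=4 C=0 D=4 ZF=0 PC=4
Step 20: PC=4 exec 'SUB D, 4'. After: A=2 B=4 C=0 D=0 ZF=1 PC=5
Step 21: PC=5 exec 'SUB A, 1'. After: A=1 B=4 C=0 D=0 ZF=0 PC=6
Step 22: PC=6 exec 'JNZ 2'. After: A=1 B=4 C=0 D=0 ZF=0 PC=2
Step 23: PC=2 exec 'SUB C, C'. After: A=1 B=4 C=0 D=0 ZF=1 PC=3
Step 24: PC=3 exec 'ADD D, B'. After: A=1 B=4 C=0 D=4 ZF=0 PC=4
Step 25: PC=4 exec 'SUB D, 4'. After: A=1 B=4 C=0 D=0 ZF=1 PC=5
Step 26: PC=5 exec 'SUB A, 1'. After: A=0 B=4 C=0 D=0 ZF=1 PC=6
Step 27: PC=6 exec 'JNZ 2'. After: A=0 B=4 C=0 D=0 ZF=1 PC=7
Step 28: PC=7 exec 'MOV D, 3'. After: A=0 B=4 C=0 D=3 ZF=1 PC=8
Step 29: PC=8 exec 'MOV A, 2'. After: A=2 B=4 C=0 D=3 ZF=1 PC=9
Step 30: PC=9 exec 'MOV C, 6'. After: A=2 B=4 C=6 D=3 ZF=1 PC=10
Step 31: PC=10 exec 'MOV D, 4'. After: A=2 B=4 C=6 D=4 ZF=1 PC=11
Step 32: PC=11 exec 'MOV B, 5'. After: A=2 B=5 C=6 D=4 ZF=1 PC=12
Step 33: PC=12 exec 'ADD C, 2'. After: A=2 B=5 C=8 D=4 ZF=0 PC=13
Step 34: PC=13 exec 'ADD A, 6'. After: A=8 B=5 C=8 D=4 ZF=0 PC=14
Step 35: PC=14 exec 'HALT'. After: A=8 B=5 C=8 D=4 ZF=0 PC=14 HALTED
Total instructions executed: 35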